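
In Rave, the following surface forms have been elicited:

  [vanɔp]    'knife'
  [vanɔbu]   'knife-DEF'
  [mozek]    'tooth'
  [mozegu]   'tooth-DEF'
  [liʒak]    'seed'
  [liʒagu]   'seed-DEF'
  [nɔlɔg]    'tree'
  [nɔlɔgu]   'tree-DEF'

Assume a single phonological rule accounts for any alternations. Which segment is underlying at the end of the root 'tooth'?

In [mozek] and [mozegu] the final segment of 'tooth' alternates: [k] ~ [g].
But 'tree' keeps [g] in both environments ([nɔlɔg], [nɔlɔgu]), so there is no rule changing /g/ to [k] in isolation.
The alternation reflects intervocalic voicing: voiceless stops become voiced between vowels. /k/ is underlying.

/k/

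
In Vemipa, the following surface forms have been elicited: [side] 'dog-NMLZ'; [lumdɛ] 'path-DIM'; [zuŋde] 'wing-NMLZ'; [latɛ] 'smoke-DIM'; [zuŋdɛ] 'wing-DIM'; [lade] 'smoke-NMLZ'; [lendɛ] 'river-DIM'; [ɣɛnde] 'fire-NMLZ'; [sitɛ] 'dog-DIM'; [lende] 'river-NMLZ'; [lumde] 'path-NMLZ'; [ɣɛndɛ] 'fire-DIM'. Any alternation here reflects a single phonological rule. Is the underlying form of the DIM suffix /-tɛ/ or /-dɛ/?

/-tɛ/

The DIM suffix surfaces as [-dɛ] and [-tɛ], depending on the final segment of the stem.
By contrast the NMLZ suffix keeps its initial [d] throughout — that segment must be underlying.
The DIM suffix is therefore /-tɛ/ underlyingly, with post-nasal voicing: voiceless stops become voiced after a nasal.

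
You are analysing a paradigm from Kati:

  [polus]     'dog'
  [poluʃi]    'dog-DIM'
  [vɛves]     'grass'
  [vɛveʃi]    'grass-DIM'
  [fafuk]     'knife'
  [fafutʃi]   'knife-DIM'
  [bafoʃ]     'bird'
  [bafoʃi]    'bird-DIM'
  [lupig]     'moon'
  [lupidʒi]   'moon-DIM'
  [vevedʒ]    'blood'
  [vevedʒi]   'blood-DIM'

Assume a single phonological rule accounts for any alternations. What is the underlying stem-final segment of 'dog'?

/s/

The stem for 'dog' ends in [s] in [polus] but [ʃ] in [poluʃi].
If /ʃ/ were underlying and a rule turned it into [s] in isolation, 'bird' would also alternate; but it has [ʃ] in both [bafoʃ] and [bafoʃi].
Therefore /s/ is basic and [ʃ] is derived by palatalization before a front vowel (/k/, /g/ and /s/ become palato-alveolar [tʃ], [dʒ] and [ʃ] before a front vowel).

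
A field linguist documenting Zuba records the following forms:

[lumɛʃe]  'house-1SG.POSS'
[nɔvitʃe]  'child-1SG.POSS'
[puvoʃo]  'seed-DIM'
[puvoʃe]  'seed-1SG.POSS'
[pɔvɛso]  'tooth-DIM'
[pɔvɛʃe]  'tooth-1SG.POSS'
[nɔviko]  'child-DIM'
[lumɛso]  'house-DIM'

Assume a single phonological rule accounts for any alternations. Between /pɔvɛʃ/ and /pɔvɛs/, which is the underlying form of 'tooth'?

'tooth' shows [s] ~ [ʃ] at the end of the stem ([pɔvɛso] vs [pɔvɛʃe]).
But 'seed' keeps [ʃ] in both environments ([puvoʃo], [puvoʃe]), so there is no rule changing /ʃ/ to [s] before the DIM suffix.
Therefore /s/ is basic and [ʃ] is derived by palatalization before a front vowel (/k/ and /s/ become palato-alveolar [tʃ] and [ʃ] before a front vowel).

/pɔvɛs/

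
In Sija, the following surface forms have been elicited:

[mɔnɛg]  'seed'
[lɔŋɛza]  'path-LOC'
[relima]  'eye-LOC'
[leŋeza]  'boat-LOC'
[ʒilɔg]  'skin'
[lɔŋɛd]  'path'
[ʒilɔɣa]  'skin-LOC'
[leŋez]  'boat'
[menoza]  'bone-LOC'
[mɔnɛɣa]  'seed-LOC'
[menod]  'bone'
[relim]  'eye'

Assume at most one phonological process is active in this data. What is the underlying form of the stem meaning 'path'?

'path' shows [z] ~ [d] at the end of the stem ([lɔŋɛza] vs [lɔŋɛd]).
Compare 'boat', with invariant [z] in [leŋeza] and [leŋez]: an analysis with underlying /z/ and a rule producing [d] in isolation would wrongly predict alternation here too.
The underlying segment must be /d/; voiced stops become fricatives between vowels, yielding [z] there.

/lɔŋɛd/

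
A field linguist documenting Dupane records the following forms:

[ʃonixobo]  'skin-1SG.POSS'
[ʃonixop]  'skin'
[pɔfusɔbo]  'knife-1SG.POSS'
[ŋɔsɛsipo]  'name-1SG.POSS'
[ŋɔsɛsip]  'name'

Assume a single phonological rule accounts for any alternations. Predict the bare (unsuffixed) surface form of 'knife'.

'skin' shows [b] ~ [p] at the end of the stem ([ʃonixobo] vs [ʃonixop]).
Compare 'name', with invariant [p] in [ŋɔsɛsipo] and [ŋɔsɛsip]: an analysis with underlying /p/ and a rule producing [b] before the 1SG.POSS suffix would wrongly predict alternation here too.
The underlying segment must be /b/; voiced obstruents become voiceless word-finally, yielding [p] there.
From [pɔfusɔbo] the stem 'knife' is /pɔfusɔb/; word-finally this yields [pɔfusɔp].

[pɔfusɔp]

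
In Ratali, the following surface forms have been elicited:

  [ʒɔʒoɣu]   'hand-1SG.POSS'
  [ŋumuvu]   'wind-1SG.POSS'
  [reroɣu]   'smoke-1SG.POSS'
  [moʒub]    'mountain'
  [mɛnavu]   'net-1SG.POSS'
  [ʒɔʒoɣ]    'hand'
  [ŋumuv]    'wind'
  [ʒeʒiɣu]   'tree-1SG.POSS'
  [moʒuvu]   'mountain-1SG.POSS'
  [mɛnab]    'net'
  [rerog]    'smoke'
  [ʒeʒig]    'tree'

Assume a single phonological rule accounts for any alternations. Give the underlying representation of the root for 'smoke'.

In [rerog] and [reroɣu] the final segment of 'smoke' alternates: [g] ~ [ɣ].
If /ɣ/ were underlying and a rule turned it into [g] in isolation, 'hand' would also alternate; but it has [ɣ] in both [ʒɔʒoɣ] and [ʒɔʒoɣu].
The underlying segment must be /g/; voiced stops become fricatives between vowels, yielding [ɣ] there.

/rerog/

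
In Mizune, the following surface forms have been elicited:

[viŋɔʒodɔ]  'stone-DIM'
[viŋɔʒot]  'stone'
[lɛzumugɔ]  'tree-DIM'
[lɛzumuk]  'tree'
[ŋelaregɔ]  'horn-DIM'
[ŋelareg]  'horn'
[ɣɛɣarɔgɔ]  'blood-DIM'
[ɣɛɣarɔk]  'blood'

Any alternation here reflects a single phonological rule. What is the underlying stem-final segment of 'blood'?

/k/

The root 'blood' surfaces as [ɣɛɣarɔgɔ] and [ɣɛɣarɔk], with a stem-final [g] ~ [k] alternation.
Compare 'horn', with invariant [g] in [ŋelaregɔ] and [ŋelareg]: an analysis with underlying /g/ and a rule producing [k] in isolation would wrongly predict alternation here too.
Therefore /k/ is basic and [g] is derived by intervocalic voicing (voiceless stops become voiced between vowels).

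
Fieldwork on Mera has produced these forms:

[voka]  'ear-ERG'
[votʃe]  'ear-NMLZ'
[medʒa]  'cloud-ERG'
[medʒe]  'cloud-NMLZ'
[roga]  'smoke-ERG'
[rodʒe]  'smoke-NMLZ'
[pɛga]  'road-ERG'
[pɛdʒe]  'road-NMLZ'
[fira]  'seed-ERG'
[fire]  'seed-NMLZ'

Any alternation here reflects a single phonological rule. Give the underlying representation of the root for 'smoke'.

/rog/

In [roga] and [rodʒe] the final segment of 'smoke' alternates: [g] ~ [dʒ].
If /dʒ/ were underlying and a rule turned it into [g] before the ERG suffix, 'cloud' would also alternate; but it has [dʒ] in both [medʒa] and [medʒe].
The alternation reflects palatalization before a front vowel: /k/ and /g/ become palato-alveolar [tʃ] and [dʒ] before a front vowel. /g/ is underlying.
The underlying form of 'smoke' is therefore /rog/.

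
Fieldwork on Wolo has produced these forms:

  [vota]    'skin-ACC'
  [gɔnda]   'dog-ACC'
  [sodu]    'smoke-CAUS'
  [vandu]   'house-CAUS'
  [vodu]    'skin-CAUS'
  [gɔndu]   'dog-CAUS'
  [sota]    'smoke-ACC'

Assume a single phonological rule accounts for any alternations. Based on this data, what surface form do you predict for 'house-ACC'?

[vanda]

The ACC suffix surfaces as [-da] and [-ta], depending on the final segment of the stem.
The CAUS suffix, which begins with [d], is invariant after every stem; so [d] is not altered by any rule here.
So the underlying form is /-ta/, and voiceless stops become voiced after a nasal.
After 'house', which ends in a nasal, the suffix surfaces as [-da], giving [vanda].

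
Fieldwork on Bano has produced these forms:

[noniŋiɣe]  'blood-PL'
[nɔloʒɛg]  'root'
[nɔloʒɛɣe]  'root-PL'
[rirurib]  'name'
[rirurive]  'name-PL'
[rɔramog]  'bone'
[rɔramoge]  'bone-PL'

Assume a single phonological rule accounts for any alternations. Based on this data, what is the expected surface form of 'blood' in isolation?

The stem for 'root' ends in [g] in [nɔloʒɛg] but [ɣ] in [nɔloʒɛɣe].
But 'bone' keeps [g] in both environments ([rɔramog], [rɔramoge]), so there is no rule changing /g/ to [ɣ] before the PL suffix.
The alternation reflects word-final hardening: voiced fricatives become stops word-finally. /ɣ/ is underlying.
The one attested form of 'blood', [noniŋiɣe], shows underlying /noniŋiɣ/. Applying the same rule word-finally gives [noniŋig].

[noniŋig]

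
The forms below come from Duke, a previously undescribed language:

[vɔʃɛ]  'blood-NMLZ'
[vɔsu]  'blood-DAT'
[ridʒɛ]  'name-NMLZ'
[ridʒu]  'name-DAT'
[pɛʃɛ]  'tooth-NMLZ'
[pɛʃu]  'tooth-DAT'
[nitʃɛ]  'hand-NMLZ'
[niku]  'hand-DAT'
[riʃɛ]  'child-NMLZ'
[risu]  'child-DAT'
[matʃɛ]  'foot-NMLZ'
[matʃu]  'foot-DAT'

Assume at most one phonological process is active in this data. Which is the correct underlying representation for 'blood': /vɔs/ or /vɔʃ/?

The root 'blood' surfaces as [vɔʃɛ] and [vɔsu], with a stem-final [ʃ] ~ [s] alternation.
The stem 'tooth' ([pɛʃɛ], [pɛʃu]) shows [ʃ] unchanged in both environments, so [ʃ] cannot be basic with [s] derived before the DAT suffix.
The alternation reflects palatalization before a front vowel: /k/ and /s/ become palato-alveolar [tʃ] and [ʃ] before a front vowel. /s/ is underlying.

/vɔs/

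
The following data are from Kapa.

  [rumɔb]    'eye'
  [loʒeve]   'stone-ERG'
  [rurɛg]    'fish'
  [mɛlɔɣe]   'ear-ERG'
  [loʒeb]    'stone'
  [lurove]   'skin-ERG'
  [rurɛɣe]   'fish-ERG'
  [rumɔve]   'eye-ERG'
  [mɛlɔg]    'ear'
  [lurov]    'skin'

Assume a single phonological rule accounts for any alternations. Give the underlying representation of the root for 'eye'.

'eye' shows [b] ~ [v] at the end of the stem ([rumɔb] vs [rumɔve]).
But 'skin' keeps [v] in both environments ([lurov], [lurove]), so there is no rule changing /v/ to [b] in isolation.
Therefore /b/ is basic and [v] is derived by intervocalic spirantization (voiced stops become fricatives between vowels).

/rumɔb/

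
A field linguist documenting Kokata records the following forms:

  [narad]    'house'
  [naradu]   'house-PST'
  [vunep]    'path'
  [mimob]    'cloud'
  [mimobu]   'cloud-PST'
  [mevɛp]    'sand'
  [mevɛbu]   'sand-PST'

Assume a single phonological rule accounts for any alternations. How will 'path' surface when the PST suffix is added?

[vunebu]

The stem for 'sand' ends in [p] in [mevɛp] but [b] in [mevɛbu].
Compare 'cloud', with invariant [b] in [mimob] and [mimobu]: an analysis with underlying /b/ and a rule producing [p] in isolation would wrongly predict alternation here too.
The alternation reflects intervocalic voicing: voiceless stops become voiced between vowels. /p/ is underlying.
The one attested form of 'path', [vunep], shows underlying /vunep/. Applying the same rule between vowels gives [vunebu].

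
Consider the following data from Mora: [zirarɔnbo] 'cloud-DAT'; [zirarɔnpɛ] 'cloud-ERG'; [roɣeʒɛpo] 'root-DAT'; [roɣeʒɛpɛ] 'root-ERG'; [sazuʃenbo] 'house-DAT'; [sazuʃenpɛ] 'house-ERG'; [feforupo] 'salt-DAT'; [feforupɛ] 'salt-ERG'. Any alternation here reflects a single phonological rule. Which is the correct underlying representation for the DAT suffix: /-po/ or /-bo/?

The DAT suffix surfaces as [-bo] and [-po], depending on the final segment of the stem.
The ERG suffix, which begins with [p], is invariant after every stem; so [p] is not altered by any rule here.
The DAT suffix is therefore /-bo/ underlyingly, with post-vocalic devoicing: voiced stops become voiceless after a vowel.

/-bo/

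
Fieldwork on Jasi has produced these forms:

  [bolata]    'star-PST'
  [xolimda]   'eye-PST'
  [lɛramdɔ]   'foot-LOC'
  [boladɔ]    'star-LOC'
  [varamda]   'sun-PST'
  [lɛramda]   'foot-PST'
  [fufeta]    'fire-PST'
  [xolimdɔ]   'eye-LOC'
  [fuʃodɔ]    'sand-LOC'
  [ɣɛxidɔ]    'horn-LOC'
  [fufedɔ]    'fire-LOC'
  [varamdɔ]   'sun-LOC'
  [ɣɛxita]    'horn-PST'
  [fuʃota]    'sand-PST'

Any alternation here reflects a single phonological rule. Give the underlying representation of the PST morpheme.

The PST suffix surfaces as [-da] and [-ta], depending on the final segment of the stem.
The LOC suffix, which begins with [d], is invariant after every stem; so [d] is not altered by any rule here.
The PST suffix is therefore /-ta/ underlyingly, with post-nasal voicing: voiceless stops become voiced after a nasal.

/-ta/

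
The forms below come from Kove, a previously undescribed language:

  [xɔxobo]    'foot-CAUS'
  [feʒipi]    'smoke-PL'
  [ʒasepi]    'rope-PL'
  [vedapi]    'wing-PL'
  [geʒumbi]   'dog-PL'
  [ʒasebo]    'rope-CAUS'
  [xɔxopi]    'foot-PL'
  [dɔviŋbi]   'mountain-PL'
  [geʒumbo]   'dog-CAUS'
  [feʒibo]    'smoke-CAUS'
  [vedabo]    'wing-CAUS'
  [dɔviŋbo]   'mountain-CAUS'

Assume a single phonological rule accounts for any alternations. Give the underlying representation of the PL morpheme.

The PL suffix surfaces as [-bi] and [-pi], depending on the final segment of the stem.
The CAUS suffix, which begins with [b], is invariant after every stem; so [b] is not altered by any rule here.
So the underlying form is /-pi/, and voiceless stops become voiced after a nasal.

/-pi/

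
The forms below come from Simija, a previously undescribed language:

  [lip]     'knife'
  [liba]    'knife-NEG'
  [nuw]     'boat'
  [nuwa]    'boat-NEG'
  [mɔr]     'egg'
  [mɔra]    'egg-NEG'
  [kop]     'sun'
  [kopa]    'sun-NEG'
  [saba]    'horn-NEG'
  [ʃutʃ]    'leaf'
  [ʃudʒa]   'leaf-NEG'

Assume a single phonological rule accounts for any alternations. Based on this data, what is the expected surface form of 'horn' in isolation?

'knife' shows [p] ~ [b] at the end of the stem ([lip] vs [liba]).
But 'sun' keeps [p] in both environments ([kop], [kopa]), so there is no rule changing /p/ to [b] before the NEG suffix.
The alternation reflects word-final obstruent devoicing: voiced obstruents become voiceless word-finally. /b/ is underlying.
The one attested form of 'horn', [saba], shows underlying /sab/. Applying the same rule word-finally gives [sap].

[sap]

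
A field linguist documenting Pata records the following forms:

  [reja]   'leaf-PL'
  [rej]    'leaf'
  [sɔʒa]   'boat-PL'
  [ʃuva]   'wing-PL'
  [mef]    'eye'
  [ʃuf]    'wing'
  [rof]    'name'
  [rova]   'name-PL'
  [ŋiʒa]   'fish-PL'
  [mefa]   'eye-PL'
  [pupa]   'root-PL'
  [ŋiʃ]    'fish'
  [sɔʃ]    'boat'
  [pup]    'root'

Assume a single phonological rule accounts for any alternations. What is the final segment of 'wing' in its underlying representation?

/v/

In [ʃuva] and [ʃuf] the final segment of 'wing' alternates: [v] ~ [f].
The stem 'eye' ([mefa], [mef]) shows [f] unchanged in both environments, so [f] cannot be basic with [v] derived before the PL suffix.
So /v/ is underlying, and a rule of word-final obstruent devoicing — voiced obstruents become voiceless word-finally — gives [f].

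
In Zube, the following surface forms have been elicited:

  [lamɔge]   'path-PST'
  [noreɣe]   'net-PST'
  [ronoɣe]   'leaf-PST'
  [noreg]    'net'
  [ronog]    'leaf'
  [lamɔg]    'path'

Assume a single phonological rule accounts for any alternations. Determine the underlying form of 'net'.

'net' shows [ɣ] ~ [g] at the end of the stem ([noreɣe] vs [noreg]).
If /g/ were underlying and a rule turned it into [ɣ] before the PST suffix, 'path' would also alternate; but it has [g] in both [lamɔge] and [lamɔg].
The underlying segment must be /ɣ/; voiced fricatives become stops word-finally, yielding [g] there.
Hence 'net' is /noreɣ/ underlyingly.

/noreɣ/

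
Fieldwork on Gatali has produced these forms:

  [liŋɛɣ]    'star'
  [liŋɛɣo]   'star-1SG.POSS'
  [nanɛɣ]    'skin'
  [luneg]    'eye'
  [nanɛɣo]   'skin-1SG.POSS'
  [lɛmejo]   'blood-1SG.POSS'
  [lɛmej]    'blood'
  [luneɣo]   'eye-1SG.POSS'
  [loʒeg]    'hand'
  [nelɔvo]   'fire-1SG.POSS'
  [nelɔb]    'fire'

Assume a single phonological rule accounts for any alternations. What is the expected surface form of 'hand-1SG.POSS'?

[loʒeɣo]

The stem for 'eye' ends in [g] in [luneg] but [ɣ] in [luneɣo].
Compare 'skin', with invariant [ɣ] in [nanɛɣ] and [nanɛɣo]: an analysis with underlying /ɣ/ and a rule producing [g] in isolation would wrongly predict alternation here too.
The underlying segment must be /g/; voiced stops become fricatives between vowels, yielding [ɣ] there.
From [loʒeg] the stem 'hand' is /loʒeg/; between vowels this yields [loʒeɣo].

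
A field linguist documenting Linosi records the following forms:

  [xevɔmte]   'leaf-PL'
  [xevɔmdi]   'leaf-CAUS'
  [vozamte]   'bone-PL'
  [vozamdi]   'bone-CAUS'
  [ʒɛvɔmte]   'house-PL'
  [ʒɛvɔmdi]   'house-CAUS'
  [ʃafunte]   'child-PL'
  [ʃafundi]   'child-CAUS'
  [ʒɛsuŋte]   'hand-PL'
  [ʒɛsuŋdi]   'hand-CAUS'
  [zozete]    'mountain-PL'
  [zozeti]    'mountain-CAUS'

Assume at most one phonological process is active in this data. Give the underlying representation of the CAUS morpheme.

/-di/

The CAUS suffix surfaces as [-di] and [-ti], depending on the final segment of the stem.
By contrast the PL suffix keeps its initial [t] throughout — that segment must be underlying.
So the underlying form is /-di/, and voiced stops become voiceless after a vowel.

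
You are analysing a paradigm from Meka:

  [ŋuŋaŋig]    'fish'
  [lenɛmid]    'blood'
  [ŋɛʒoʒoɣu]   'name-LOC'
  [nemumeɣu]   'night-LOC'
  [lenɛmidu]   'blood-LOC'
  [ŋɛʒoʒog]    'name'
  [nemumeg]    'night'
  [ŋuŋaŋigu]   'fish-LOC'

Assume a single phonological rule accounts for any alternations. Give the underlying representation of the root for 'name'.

The root 'name' surfaces as [ŋɛʒoʒoɣu] and [ŋɛʒoʒog], with a stem-final [ɣ] ~ [g] alternation.
If /g/ were underlying and a rule turned it into [ɣ] before the LOC suffix, 'fish' would also alternate; but it has [g] in both [ŋuŋaŋigu] and [ŋuŋaŋig].
The alternation reflects word-final hardening: voiced fricatives become stops word-finally. /ɣ/ is underlying.

/ŋɛʒoʒoɣ/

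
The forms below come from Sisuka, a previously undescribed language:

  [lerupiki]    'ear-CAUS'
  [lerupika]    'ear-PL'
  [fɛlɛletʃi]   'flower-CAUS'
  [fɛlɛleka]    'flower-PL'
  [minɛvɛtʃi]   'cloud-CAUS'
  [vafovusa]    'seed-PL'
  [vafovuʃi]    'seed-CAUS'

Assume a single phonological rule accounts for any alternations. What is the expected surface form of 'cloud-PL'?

[minɛvɛka]

In [fɛlɛleka] and [fɛlɛletʃi] the final segment of 'flower' alternates: [k] ~ [tʃ].
But 'ear' keeps [k] in both environments ([lerupika], [lerupiki]), so there is no rule changing /k/ to [tʃ] before the CAUS suffix.
So /tʃ/ is underlying, and a rule of depalatalization — palato-alveolar /tʃ/ and /ʃ/ become [k] and [s] when no front vowel follows — gives [k].
The one attested form of 'cloud', [minɛvɛtʃi], shows underlying /minɛvɛtʃ/. Applying the same rule when no front vowel follows gives [minɛvɛka].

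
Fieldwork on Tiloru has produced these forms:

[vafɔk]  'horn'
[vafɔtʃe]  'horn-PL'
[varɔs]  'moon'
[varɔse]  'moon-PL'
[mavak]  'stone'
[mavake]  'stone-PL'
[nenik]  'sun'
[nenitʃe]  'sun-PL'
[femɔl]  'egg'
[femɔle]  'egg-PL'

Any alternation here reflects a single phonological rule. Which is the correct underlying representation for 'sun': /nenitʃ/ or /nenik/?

/nenitʃ/

In [nenik] and [nenitʃe] the final segment of 'sun' alternates: [k] ~ [tʃ].
But 'stone' keeps [k] in both environments ([mavak], [mavake]), so there is no rule changing /k/ to [tʃ] before the PL suffix.
Therefore /tʃ/ is basic and [k] is derived by depalatalization (palato-alveolar /tʃ/ becomes [k] when no front vowel follows).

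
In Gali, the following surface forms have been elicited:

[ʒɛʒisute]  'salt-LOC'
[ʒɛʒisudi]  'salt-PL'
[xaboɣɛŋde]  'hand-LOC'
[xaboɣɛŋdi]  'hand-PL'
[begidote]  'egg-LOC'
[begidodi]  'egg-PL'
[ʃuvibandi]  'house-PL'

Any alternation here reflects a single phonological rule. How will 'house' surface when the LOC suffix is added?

[ʃuvibande]

The LOC morpheme has two allomorphs, [-de] and [-te].
By contrast the PL suffix keeps its initial [d] throughout — that segment must be underlying.
The LOC suffix is therefore /-te/ underlyingly, with post-nasal voicing: voiceless stops become voiced after a nasal.
After 'house', which ends in a nasal, the suffix surfaces as [-de], giving [ʃuvibande].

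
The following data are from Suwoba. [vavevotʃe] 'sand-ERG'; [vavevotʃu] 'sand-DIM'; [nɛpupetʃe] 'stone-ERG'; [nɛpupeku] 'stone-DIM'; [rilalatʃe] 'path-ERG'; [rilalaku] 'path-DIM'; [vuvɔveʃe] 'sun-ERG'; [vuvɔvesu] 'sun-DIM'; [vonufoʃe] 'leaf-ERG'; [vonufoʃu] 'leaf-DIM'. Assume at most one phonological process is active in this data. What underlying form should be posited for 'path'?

/rilalak/

'path' shows [tʃ] ~ [k] at the end of the stem ([rilalatʃe] vs [rilalaku]).
If /tʃ/ were underlying and a rule turned it into [k] before the DIM suffix, 'sand' would also alternate; but it has [tʃ] in both [vavevotʃe] and [vavevotʃu].
The underlying segment must be /k/; /k/ and /s/ become palato-alveolar [tʃ] and [ʃ] before a front vowel, yielding [tʃ] there.
The underlying form of 'path' is therefore /rilalak/.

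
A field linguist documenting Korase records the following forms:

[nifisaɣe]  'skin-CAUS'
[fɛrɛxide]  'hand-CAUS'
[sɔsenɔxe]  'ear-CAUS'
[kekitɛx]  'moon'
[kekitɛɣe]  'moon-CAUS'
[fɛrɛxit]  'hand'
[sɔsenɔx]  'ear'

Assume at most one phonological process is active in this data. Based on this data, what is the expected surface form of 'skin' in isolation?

[nifisax]

In [kekitɛx] and [kekitɛɣe] the final segment of 'moon' alternates: [x] ~ [ɣ].
But 'ear' keeps [x] in both environments ([sɔsenɔx], [sɔsenɔxe]), so there is no rule changing /x/ to [ɣ] before the CAUS suffix.
Therefore /ɣ/ is basic and [x] is derived by word-final obstruent devoicing (voiced obstruents become voiceless word-finally).
The one attested form of 'skin', [nifisaɣe], shows underlying /nifisaɣ/. Applying the same rule word-finally gives [nifisax].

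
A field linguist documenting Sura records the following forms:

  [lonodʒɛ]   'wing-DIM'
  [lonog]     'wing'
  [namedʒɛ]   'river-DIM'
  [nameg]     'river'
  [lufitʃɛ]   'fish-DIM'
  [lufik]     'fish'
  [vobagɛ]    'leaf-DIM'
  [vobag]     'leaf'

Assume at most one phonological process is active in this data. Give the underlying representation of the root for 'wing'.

The stem for 'wing' ends in [dʒ] in [lonodʒɛ] but [g] in [lonog].
The stem 'leaf' ([vobagɛ], [vobag]) shows [g] unchanged in both environments, so [g] cannot be basic with [dʒ] derived before the DIM suffix.
Therefore /dʒ/ is basic and [g] is derived by depalatalization (palato-alveolar /tʃ/ and /dʒ/ become [k] and [g] when no front vowel follows).

/lonodʒ/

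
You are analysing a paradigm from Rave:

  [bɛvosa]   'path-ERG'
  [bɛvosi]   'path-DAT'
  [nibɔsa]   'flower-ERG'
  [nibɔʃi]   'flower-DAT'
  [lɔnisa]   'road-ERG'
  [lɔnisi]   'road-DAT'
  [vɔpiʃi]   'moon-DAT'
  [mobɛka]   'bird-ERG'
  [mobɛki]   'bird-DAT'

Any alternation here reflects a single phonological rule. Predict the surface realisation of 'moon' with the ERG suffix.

[vɔpisa]

The stem for 'flower' ends in [s] in [nibɔsa] but [ʃ] in [nibɔʃi].
But 'path' keeps [s] in both environments ([bɛvosa], [bɛvosi]), so there is no rule changing /s/ to [ʃ] before the DAT suffix.
So /ʃ/ is underlying, and a rule of depalatalization — palato-alveolar /ʃ/ becomes [s] when no front vowel follows — gives [s].
From [vɔpiʃi] the stem 'moon' is /vɔpiʃ/; when no front vowel follows this yields [vɔpisa].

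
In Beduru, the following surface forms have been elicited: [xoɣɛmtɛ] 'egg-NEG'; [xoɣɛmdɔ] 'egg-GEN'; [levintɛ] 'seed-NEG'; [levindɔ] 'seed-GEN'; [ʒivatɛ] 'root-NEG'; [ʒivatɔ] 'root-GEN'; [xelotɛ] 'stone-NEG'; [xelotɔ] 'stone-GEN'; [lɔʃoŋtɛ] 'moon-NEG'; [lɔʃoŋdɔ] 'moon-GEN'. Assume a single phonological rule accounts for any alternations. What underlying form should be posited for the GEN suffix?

/-dɔ/

The GEN suffix surfaces as [-dɔ] and [-tɔ], depending on the final segment of the stem.
The NEG suffix, which begins with [t], is invariant after every stem; so [t] is not altered by any rule here.
So the underlying form is /-dɔ/, and voiced stops become voiceless after a vowel.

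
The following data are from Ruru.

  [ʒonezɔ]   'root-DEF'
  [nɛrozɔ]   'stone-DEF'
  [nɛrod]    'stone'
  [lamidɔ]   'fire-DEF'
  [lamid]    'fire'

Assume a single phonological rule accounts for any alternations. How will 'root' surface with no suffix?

[ʒoned]

The stem for 'stone' ends in [z] in [nɛrozɔ] but [d] in [nɛrod].
The stem 'fire' ([lamidɔ], [lamid]) shows [d] unchanged in both environments, so [d] cannot be basic with [z] derived before the DEF suffix.
The underlying segment must be /z/; voiced fricatives become stops word-finally, yielding [d] there.
The one attested form of 'root', [ʒonezɔ], shows underlying /ʒonez/. Applying the same rule word-finally gives [ʒoned].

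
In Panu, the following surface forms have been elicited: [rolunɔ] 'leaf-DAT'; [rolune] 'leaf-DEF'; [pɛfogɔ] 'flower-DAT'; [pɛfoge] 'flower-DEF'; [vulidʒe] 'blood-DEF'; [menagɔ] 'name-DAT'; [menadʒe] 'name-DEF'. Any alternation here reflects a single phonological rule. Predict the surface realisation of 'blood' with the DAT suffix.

'name' shows [g] ~ [dʒ] at the end of the stem ([menagɔ] vs [menadʒe]).
Compare 'flower', with invariant [g] in [pɛfogɔ] and [pɛfoge]: an analysis with underlying /g/ and a rule producing [dʒ] before the DEF suffix would wrongly predict alternation here too.
The alternation reflects depalatalization: palato-alveolar /dʒ/ becomes [g] when no front vowel follows. /dʒ/ is underlying.
The one attested form of 'blood', [vulidʒe], shows underlying /vulidʒ/. Applying the same rule when no front vowel follows gives [vuligɔ].

[vuligɔ]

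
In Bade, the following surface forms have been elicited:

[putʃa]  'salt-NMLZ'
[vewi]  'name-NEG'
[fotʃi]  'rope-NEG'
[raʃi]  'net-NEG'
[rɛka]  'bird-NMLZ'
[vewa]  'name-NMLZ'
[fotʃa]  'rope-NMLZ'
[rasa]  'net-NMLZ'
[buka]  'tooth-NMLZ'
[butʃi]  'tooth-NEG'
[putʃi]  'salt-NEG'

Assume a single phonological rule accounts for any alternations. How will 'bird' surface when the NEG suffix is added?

[rɛtʃi]

The stem for 'tooth' ends in [tʃ] in [butʃi] but [k] in [buka].
But 'salt' keeps [tʃ] in both environments ([putʃi], [putʃa]), so there is no rule changing /tʃ/ to [k] before the NMLZ suffix.
The alternation reflects palatalization before a front vowel: /k/ and /s/ become palato-alveolar [tʃ] and [ʃ] before a front vowel. /k/ is underlying.
From [rɛka] the stem 'bird' is /rɛk/; before a front vowel this yields [rɛtʃi].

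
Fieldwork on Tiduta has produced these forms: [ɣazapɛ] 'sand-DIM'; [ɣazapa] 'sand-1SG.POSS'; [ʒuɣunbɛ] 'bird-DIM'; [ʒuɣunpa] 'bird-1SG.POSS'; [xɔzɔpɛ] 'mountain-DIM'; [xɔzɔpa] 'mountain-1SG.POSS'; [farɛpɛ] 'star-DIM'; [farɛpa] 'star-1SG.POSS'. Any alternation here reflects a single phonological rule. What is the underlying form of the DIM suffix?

/-bɛ/

The DIM suffix surfaces as [-bɛ] and [-pɛ], depending on the final segment of the stem.
By contrast the 1SG.POSS suffix keeps its initial [p] throughout — that segment must be underlying.
The DIM suffix is therefore /-bɛ/ underlyingly, with post-vocalic devoicing: voiced stops become voiceless after a vowel.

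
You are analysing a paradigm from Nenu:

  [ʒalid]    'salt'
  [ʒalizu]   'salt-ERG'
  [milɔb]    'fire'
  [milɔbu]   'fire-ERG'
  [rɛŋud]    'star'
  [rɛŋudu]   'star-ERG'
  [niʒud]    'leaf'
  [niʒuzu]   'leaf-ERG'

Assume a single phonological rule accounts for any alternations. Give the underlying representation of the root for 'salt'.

/ʒaliz/

'salt' shows [d] ~ [z] at the end of the stem ([ʒalid] vs [ʒalizu]).
If /d/ were underlying and a rule turned it into [z] before the ERG suffix, 'star' would also alternate; but it has [d] in both [rɛŋud] and [rɛŋudu].
The alternation reflects word-final hardening: voiced fricatives become stops word-finally. /z/ is underlying.
So 'salt' = /ʒaliz/.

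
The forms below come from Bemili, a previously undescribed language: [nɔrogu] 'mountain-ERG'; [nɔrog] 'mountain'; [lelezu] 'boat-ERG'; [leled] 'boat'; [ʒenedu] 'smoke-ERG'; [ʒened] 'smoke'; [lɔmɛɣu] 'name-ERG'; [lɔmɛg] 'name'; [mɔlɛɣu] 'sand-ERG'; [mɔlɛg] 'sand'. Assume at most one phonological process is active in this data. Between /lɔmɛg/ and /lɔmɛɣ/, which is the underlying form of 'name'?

The root 'name' surfaces as [lɔmɛɣu] and [lɔmɛg], with a stem-final [ɣ] ~ [g] alternation.
The stem 'mountain' ([nɔrogu], [nɔrog]) shows [g] unchanged in both environments, so [g] cannot be basic with [ɣ] derived before the ERG suffix.
So /ɣ/ is underlying, and a rule of word-final hardening — voiced fricatives become stops word-finally — gives [g].

/lɔmɛɣ/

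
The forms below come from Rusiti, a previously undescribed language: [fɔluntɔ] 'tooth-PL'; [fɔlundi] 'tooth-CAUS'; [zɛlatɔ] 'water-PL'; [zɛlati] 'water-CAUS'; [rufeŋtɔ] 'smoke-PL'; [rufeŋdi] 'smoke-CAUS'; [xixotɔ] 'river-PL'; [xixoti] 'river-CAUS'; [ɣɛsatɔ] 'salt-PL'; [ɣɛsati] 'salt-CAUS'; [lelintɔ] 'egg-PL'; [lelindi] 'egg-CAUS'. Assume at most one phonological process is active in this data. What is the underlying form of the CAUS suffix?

The CAUS suffix surfaces as [-di] and [-ti], depending on the final segment of the stem.
The PL suffix, which begins with [t], is invariant after every stem; so [t] is not altered by any rule here.
So the underlying form is /-di/, and voiced stops become voiceless after a vowel.

/-di/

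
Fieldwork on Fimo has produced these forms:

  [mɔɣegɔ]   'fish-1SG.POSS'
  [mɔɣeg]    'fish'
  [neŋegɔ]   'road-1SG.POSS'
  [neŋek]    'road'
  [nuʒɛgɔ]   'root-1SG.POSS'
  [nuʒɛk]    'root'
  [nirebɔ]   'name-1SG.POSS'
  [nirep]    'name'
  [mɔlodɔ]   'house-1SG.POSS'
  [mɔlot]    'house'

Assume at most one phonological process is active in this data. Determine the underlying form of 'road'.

/neŋek/

In [neŋegɔ] and [neŋek] the final segment of 'road' alternates: [g] ~ [k].
The stem 'fish' ([mɔɣegɔ], [mɔɣeg]) shows [g] unchanged in both environments, so [g] cannot be basic with [k] derived in isolation.
Therefore /k/ is basic and [g] is derived by intervocalic voicing (voiceless stops become voiced between vowels).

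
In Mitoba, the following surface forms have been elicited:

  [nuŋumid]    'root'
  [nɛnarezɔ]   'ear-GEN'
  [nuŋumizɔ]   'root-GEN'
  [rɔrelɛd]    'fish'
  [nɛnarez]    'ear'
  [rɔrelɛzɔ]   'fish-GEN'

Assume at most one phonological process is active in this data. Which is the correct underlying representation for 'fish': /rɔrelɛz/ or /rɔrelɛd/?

/rɔrelɛd/

In [rɔrelɛzɔ] and [rɔrelɛd] the final segment of 'fish' alternates: [z] ~ [d].
Compare 'ear', with invariant [z] in [nɛnarezɔ] and [nɛnarez]: an analysis with underlying /z/ and a rule producing [d] in isolation would wrongly predict alternation here too.
The alternation reflects intervocalic spirantization: voiced stops become fricatives between vowels. /d/ is underlying.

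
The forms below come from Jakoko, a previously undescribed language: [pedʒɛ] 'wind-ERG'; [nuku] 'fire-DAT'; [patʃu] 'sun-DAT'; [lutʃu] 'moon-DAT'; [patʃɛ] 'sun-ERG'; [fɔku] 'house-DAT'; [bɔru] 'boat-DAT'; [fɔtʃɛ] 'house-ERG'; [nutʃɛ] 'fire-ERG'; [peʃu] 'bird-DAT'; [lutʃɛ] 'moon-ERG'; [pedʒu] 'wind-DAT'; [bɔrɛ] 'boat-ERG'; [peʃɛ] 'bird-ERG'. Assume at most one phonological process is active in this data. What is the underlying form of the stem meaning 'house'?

In [fɔtʃɛ] and [fɔku] the final segment of 'house' alternates: [tʃ] ~ [k].
If /tʃ/ were underlying and a rule turned it into [k] before the DAT suffix, 'moon' would also alternate; but it has [tʃ] in both [lutʃɛ] and [lutʃu].
The alternation reflects palatalization before a front vowel: /k/ becomes palato-alveolar [tʃ] before a front vowel. /k/ is underlying.
The underlying form of 'house' is therefore /fɔk/.

/fɔk/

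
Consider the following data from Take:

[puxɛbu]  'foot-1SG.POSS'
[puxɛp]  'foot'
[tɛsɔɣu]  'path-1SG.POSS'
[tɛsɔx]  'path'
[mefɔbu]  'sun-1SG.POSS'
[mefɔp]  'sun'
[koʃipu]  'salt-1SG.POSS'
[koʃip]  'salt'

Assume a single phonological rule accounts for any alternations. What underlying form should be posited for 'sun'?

'sun' shows [b] ~ [p] at the end of the stem ([mefɔbu] vs [mefɔp]).
The stem 'salt' ([koʃipu], [koʃip]) shows [p] unchanged in both environments, so [p] cannot be basic with [b] derived before the 1SG.POSS suffix.
The underlying segment must be /b/; voiced obstruents become voiceless word-finally, yielding [p] there.

/mefɔb/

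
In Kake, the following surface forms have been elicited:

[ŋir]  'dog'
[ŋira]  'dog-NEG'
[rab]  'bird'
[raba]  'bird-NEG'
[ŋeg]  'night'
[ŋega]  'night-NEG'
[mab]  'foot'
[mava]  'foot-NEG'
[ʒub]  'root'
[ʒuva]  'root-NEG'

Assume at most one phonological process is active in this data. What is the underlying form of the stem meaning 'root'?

/ʒuv/

The stem for 'root' ends in [b] in [ʒub] but [v] in [ʒuva].
But 'bird' keeps [b] in both environments ([rab], [raba]), so there is no rule changing /b/ to [v] before the NEG suffix.
The underlying segment must be /v/; voiced fricatives become stops word-finally, yielding [b] there.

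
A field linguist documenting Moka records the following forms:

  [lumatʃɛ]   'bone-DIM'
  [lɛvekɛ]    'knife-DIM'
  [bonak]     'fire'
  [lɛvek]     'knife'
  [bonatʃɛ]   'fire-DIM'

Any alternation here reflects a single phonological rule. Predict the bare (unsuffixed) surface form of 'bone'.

The root 'fire' surfaces as [bonak] and [bonatʃɛ], with a stem-final [k] ~ [tʃ] alternation.
The stem 'knife' ([lɛvek], [lɛvekɛ]) shows [k] unchanged in both environments, so [k] cannot be basic with [tʃ] derived before the DIM suffix.
The alternation reflects depalatalization: palato-alveolar /tʃ/ becomes [k] when no front vowel follows. /tʃ/ is underlying.
The one attested form of 'bone', [lumatʃɛ], shows underlying /lumatʃ/. Applying the same rule when no front vowel follows gives [lumak].

[lumak]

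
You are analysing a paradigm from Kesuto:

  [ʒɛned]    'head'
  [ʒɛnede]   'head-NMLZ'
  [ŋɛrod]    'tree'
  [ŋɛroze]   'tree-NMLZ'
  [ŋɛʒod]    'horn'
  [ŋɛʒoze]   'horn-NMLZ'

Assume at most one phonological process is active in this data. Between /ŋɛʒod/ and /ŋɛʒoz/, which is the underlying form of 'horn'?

In [ŋɛʒod] and [ŋɛʒoze] the final segment of 'horn' alternates: [d] ~ [z].
The stem 'head' ([ʒɛned], [ʒɛnede]) shows [d] unchanged in both environments, so [d] cannot be basic with [z] derived before the NMLZ suffix.
The underlying segment must be /z/; voiced fricatives become stops word-finally, yielding [d] there.

/ŋɛʒoz/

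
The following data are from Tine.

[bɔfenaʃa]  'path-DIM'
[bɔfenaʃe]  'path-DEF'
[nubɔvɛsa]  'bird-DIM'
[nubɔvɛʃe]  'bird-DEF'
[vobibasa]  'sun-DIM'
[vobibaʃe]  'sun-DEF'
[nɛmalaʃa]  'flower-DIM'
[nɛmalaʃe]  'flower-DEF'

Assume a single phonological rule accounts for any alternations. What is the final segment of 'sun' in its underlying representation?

/s/

'sun' shows [s] ~ [ʃ] at the end of the stem ([vobibasa] vs [vobibaʃe]).
If /ʃ/ were underlying and a rule turned it into [s] before the DIM suffix, 'flower' would also alternate; but it has [ʃ] in both [nɛmalaʃa] and [nɛmalaʃe].
Therefore /s/ is basic and [ʃ] is derived by palatalization before a front vowel (/s/ becomes palato-alveolar [ʃ] before a front vowel).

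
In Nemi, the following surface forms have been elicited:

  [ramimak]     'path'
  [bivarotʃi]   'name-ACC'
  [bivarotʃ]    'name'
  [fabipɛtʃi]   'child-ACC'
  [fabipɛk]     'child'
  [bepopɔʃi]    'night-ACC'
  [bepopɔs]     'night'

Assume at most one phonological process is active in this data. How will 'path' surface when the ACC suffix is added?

The root 'child' surfaces as [fabipɛtʃi] and [fabipɛk], with a stem-final [tʃ] ~ [k] alternation.
The stem 'name' ([bivarotʃi], [bivarotʃ]) shows [tʃ] unchanged in both environments, so [tʃ] cannot be basic with [k] derived in isolation.
The underlying segment must be /k/; /k/ and /s/ become palato-alveolar [tʃ] and [ʃ] before a front vowel, yielding [tʃ] there.
From [ramimak] the stem 'path' is /ramimak/; before a front vowel this yields [ramimatʃi].

[ramimatʃi]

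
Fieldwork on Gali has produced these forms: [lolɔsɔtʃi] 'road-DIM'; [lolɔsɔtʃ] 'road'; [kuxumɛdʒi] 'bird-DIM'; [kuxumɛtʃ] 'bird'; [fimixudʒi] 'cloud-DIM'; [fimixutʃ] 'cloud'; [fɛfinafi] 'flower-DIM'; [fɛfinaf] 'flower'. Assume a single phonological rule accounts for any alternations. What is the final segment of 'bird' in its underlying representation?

The root 'bird' surfaces as [kuxumɛdʒi] and [kuxumɛtʃ], with a stem-final [dʒ] ~ [tʃ] alternation.
If /tʃ/ were underlying and a rule turned it into [dʒ] before the DIM suffix, 'road' would also alternate; but it has [tʃ] in both [lolɔsɔtʃi] and [lolɔsɔtʃ].
So /dʒ/ is underlying, and a rule of word-final obstruent devoicing — voiced obstruents become voiceless word-finally — gives [tʃ].

/dʒ/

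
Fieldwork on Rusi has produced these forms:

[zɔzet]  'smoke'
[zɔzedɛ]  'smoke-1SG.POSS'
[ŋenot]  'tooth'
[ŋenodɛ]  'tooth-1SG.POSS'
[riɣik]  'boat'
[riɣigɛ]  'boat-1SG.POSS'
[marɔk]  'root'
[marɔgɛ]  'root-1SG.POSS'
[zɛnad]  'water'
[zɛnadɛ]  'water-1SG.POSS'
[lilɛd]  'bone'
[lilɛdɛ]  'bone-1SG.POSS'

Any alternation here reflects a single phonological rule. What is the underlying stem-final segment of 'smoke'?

The root 'smoke' surfaces as [zɔzet] and [zɔzedɛ], with a stem-final [t] ~ [d] alternation.
But 'water' keeps [d] in both environments ([zɛnad], [zɛnadɛ]), so there is no rule changing /d/ to [t] in isolation.
The underlying segment must be /t/; voiceless stops become voiced between vowels, yielding [d] there.

/t/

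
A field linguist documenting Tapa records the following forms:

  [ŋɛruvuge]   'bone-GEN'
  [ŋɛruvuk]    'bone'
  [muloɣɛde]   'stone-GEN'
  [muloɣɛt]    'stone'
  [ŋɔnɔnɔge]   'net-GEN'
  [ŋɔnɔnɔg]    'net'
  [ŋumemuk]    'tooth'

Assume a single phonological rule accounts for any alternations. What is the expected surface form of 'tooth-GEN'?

'bone' shows [g] ~ [k] at the end of the stem ([ŋɛruvuge] vs [ŋɛruvuk]).
Compare 'net', with invariant [g] in [ŋɔnɔnɔge] and [ŋɔnɔnɔg]: an analysis with underlying /g/ and a rule producing [k] in isolation would wrongly predict alternation here too.
So /k/ is underlying, and a rule of intervocalic voicing — voiceless stops become voiced between vowels — gives [g].
From [ŋumemuk] the stem 'tooth' is /ŋumemuk/; between vowels this yields [ŋumemuge].

[ŋumemuge]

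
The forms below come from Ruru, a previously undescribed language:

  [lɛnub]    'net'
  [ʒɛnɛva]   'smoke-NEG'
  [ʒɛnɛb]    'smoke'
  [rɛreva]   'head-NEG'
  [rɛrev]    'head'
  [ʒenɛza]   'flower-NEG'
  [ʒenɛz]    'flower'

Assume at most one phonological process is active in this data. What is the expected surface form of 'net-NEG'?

The stem for 'smoke' ends in [v] in [ʒɛnɛva] but [b] in [ʒɛnɛb].
If /v/ were underlying and a rule turned it into [b] in isolation, 'head' would also alternate; but it has [v] in both [rɛreva] and [rɛrev].
The alternation reflects intervocalic spirantization: voiced stops become fricatives between vowels. /b/ is underlying.
The one attested form of 'net', [lɛnub], shows underlying /lɛnub/. Applying the same rule between vowels gives [lɛnuva].

[lɛnuva]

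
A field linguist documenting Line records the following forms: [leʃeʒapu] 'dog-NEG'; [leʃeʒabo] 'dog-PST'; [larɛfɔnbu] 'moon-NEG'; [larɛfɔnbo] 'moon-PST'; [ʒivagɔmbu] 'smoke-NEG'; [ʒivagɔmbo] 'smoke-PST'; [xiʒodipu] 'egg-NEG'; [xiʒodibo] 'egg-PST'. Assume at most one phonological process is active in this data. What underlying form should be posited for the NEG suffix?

The NEG morpheme has two allomorphs, [-bu] and [-pu].
The PST suffix, which begins with [b], is invariant after every stem; so [b] is not altered by any rule here.
So the underlying form is /-pu/, and voiceless stops become voiced after a nasal.

/-pu/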